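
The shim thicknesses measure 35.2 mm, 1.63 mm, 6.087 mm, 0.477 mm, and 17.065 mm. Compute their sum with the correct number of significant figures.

60.5 mm

35.2 mm + 1.63 mm + 6.087 mm + 0.477 mm + 17.065 mm = 60.459 mm.
Addition/subtraction keeps the fewest decimal places: 35.2 → 1 decimal place, 1.63 → 2 decimal places, 6.087 → 3 decimal places, 0.477 → 3 decimal places, 17.065 → 3 decimal places; limit is 1.
Rounded to 1 decimal place: 60.5 mm.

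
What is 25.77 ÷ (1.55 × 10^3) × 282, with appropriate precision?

25.77 ÷ (1.55 × 10^3) × 282 = 4.68847741935…
Multiplication/division keeps the fewest significant figures: 25.77 → 4 s.f., 1.55 × 10^3 → 3 s.f., 282 → 3 s.f.; limit is 3.
Rounded to 3 significant figures: 4.69.

4.69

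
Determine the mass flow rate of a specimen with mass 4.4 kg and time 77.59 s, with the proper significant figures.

mass flow rate = 4.4 kg ÷ 77.59 s = 0.0567083387034… kg/s.
4.4 has 2 significant figures; 77.59 has 4.
Division/multiplication keeps the fewest: 2 significant figures.
Rounded: 0.057 kg/s.

0.057 kg/s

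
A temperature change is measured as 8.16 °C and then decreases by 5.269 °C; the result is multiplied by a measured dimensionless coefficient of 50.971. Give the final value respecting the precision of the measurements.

147 °C

8.16 °C − 5.269 °C = 2.891 °C; the difference is limited to 2 decimal places (3 s.f.).
Carrying full precision, 2.891 × 50.971 = 147.357161 °C; 50.971 has 5 s.f., so the result keeps min(3, 5) = 3 s.f.
Rounded to 3 significant figures: 147 °C.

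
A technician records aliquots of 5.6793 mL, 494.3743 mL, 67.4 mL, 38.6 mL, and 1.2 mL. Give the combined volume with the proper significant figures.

5.6793 mL + 494.3743 mL + 67.4 mL + 38.6 mL + 1.2 mL = 607.2536 mL.
Addition/subtraction keeps the fewest decimal places: 5.6793 → 4 decimal places, 494.3743 → 4 decimal places, 67.4 → 1 decimal place, 38.6 → 1 decimal place, 1.2 → 1 decimal place; limit is 1.
Rounded to 1 decimal place: 607.3 mL.

607.3 mL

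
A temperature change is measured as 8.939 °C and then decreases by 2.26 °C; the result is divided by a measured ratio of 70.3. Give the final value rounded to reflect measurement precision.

0.0950 °C

8.939 °C − 2.26 °C = 6.679 °C; the difference is limited to 2 decimal places (3 s.f.).
Carrying full precision, 6.679 ÷ 70.3 = 0.0950071123755… °C; 70.3 has 3 s.f., so the result keeps min(3, 3) = 3 s.f.
Rounded to 3 significant figures: 0.0950 °C.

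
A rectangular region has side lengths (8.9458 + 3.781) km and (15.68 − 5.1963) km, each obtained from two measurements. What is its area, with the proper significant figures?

133.4 km²

8.9458 + 3.781 = 12.7268, limited to 3 d.p. → 5 s.f.; 15.68 − 5.1963 = 10.4837, limited to 2 d.p. → 4 s.f.
Carrying full precision, 12.7268 × 10.4837 = 133.42395316; keep min(5, 4) = 4 s.f.
Rounded to 4 significant figures: 133.4 km².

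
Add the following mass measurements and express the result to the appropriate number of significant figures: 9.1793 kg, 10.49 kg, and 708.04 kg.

9.1793 kg + 10.49 kg + 708.04 kg = 727.7093 kg.
Addition/subtraction keeps the fewest decimal places: 9.1793 → 4 decimal places, 10.49 → 2 decimal places, 708.04 → 2 decimal places; limit is 2.
Rounded to 2 decimal places: 727.71 kg.

727.71 kg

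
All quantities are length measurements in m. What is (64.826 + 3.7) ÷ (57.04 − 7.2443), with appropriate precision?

64.826 + 3.7 = 68.526, limited to 1 d.p. → 3 s.f.; 57.04 − 7.2443 = 49.7957, limited to 2 d.p. → 4 s.f.
Carrying full precision, 68.526 ÷ 49.7957 = 1.37614291997…; keep min(3, 4) = 3 s.f.
Rounded to 3 significant figures: 1.38.

1.38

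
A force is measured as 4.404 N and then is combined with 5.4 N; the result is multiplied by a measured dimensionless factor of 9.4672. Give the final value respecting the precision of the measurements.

4.404 N + 5.4 N = 9.804 N; the sum is limited to 1 decimal place (2 s.f.).
Carrying full precision, 9.804 × 9.4672 = 92.8164288 N; 9.4672 has 5 s.f., so the result keeps min(2, 5) = 2 s.f.
Rounded to 2 significant figures: 93 N.

93 N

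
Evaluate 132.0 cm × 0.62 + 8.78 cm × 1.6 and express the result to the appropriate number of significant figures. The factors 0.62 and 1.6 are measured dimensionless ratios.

96 cm

132.0 × 0.62 = 81.84 → 82 cm (2 s.f., last digit at the 10^0 place).
8.78 × 1.6 = 14.048 → 14 cm (2 s.f., last digit at the 10^0 place).
Sum: 95.888 cm; keep the coarser place, 10^0.
Result: 96 cm.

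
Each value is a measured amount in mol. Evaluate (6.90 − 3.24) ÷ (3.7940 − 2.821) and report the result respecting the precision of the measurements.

6.90 − 3.24 = 3.66, limited to 2 d.p. → 3 s.f.; 3.7940 − 2.821 = 0.9730, limited to 3 d.p. → 3 s.f.
Carrying full precision, 3.66 ÷ 0.9730 = 3.76156217883…; keep min(3, 3) = 3 s.f.
Rounded to 3 significant figures: 3.76.

3.76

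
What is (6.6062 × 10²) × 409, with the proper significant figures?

(6.6062 × 10²) × 409 = 270193.58
Multiplication/division keeps the fewest significant figures: 6.6062 × 10² → 5 s.f., 409 → 3 s.f.; limit is 3.
Rounded to 3 significant figures: 2.70 × 10⁵.

2.70 × 10⁵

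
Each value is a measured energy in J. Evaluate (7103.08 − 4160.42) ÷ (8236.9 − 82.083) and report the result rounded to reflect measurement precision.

7103.08 − 4160.42 = 2942.66, limited to 2 d.p. → 6 s.f.; 8236.9 − 82.083 = 8154.817, limited to 1 d.p. → 5 s.f.
Carrying full precision, 2942.66 ÷ 8154.817 = 0.360849299255…; keep min(6, 5) = 5 s.f.
Rounded to 5 significant figures: 0.36085.

0.36085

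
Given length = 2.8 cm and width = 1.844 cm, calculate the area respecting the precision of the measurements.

area = 2.8 cm × 1.844 cm = 5.1632 cm².
2.8 has 2 significant figures; 1.844 has 4.
Division/multiplication keeps the fewest: 2 significant figures.
Rounded: 5.2 cm².

5.2 cm²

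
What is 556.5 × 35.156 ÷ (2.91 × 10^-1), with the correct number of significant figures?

6.72 × 10^4

556.5 × 35.156 ÷ (2.91 × 10^-1) = 67231.3195876…
Multiplication/division keeps the fewest significant figures: 556.5 → 4 s.f., 35.156 → 5 s.f., 2.91 × 10^-1 → 3 s.f.; limit is 3.
Rounded to 3 significant figures: 6.72 × 10^4.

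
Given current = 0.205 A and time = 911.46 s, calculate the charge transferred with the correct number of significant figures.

187 C

charge transferred = 0.205 A × 911.46 s = 186.8493 C.
0.205 has 3 significant figures; 911.46 has 5.
Division/multiplication keeps the fewest: 3 significant figures.
Rounded: 187 C.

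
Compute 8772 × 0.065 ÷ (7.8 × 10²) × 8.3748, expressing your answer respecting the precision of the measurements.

6.1

8772 × 0.065 ÷ (7.8 × 10²) × 8.3748 = 6.1219788
Multiplication/division keeps the fewest significant figures: 8772 → 4 s.f., 0.065 → 2 s.f., 7.8 × 10² → 2 s.f., 8.3748 → 5 s.f.; limit is 2.
Rounded to 2 significant figures: 6.1.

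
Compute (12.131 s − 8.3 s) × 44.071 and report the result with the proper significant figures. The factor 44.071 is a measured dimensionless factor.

1.7 × 10^2 s

12.131 s − 8.3 s = 3.831 s; the difference is limited to 1 decimal place (2 s.f.).
Carrying full precision, 3.831 × 44.071 = 168.836001 s; 44.071 has 5 s.f., so the result keeps min(2, 5) = 2 s.f.
Rounded to 2 significant figures: 1.7 × 10^2 s.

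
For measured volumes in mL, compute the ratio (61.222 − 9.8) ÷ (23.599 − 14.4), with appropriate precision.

5.6

61.222 − 9.8 = 51.422, limited to 1 d.p. → 3 s.f.; 23.599 − 14.4 = 9.199, limited to 1 d.p. → 2 s.f.
Carrying full precision, 51.422 ÷ 9.199 = 5.58995542994…; keep min(3, 2) = 2 s.f.
Rounded to 2 significant figures: 5.6.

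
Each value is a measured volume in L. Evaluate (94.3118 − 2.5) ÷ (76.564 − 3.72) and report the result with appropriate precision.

94.3118 − 2.5 = 91.8118, limited to 1 d.p. → 3 s.f.; 76.564 − 3.72 = 72.844, limited to 2 d.p. → 4 s.f.
Carrying full precision, 91.8118 ÷ 72.844 = 1.26038932513…; keep min(3, 4) = 3 s.f.
Rounded to 3 significant figures: 1.26.

1.26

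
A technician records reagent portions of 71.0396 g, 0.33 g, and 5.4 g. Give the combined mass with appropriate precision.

71.0396 g + 0.33 g + 5.4 g = 76.7696 g.
Addition/subtraction keeps the fewest decimal places: 71.0396 → 4 decimal places, 0.33 → 2 decimal places, 5.4 → 1 decimal place; limit is 1.
Rounded to 1 decimal place: 76.8 g.

76.8 g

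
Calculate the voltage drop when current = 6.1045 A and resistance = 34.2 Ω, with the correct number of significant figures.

voltage drop = 6.1045 A × 34.2 Ω = 208.7739 V.
6.1045 has 5 significant figures; 34.2 has 3.
Division/multiplication keeps the fewest: 3 significant figures.
Rounded: 209 V.

209 V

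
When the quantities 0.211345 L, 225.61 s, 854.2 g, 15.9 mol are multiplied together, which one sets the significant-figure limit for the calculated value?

0.211345 L → 6 s.f.; 225.61 s → 5 s.f.; 854.2 g → 4 s.f.; 15.9 mol → 3 s.f.
The fewest is 3 significant figures, from 15.9 mol.

15.9 mol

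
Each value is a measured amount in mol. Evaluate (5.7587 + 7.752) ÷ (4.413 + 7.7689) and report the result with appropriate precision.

1.1091

5.7587 + 7.752 = 13.5107, limited to 3 d.p. → 5 s.f.; 4.413 + 7.7689 = 12.1819, limited to 3 d.p. → 5 s.f.
Carrying full precision, 13.5107 ÷ 12.1819 = 1.10907986439…; keep min(5, 5) = 5 s.f.
Rounded to 5 significant figures: 1.1091.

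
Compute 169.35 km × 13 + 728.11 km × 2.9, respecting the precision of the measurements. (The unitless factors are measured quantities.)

4.3 × 10³ km

169.35 × 13 = 2201.55 → 2.2 × 10³ km (2 s.f., last digit at the 10^2 place).
728.11 × 2.9 = 2111.519 → 2.1 × 10³ km (2 s.f., last digit at the 10^2 place).
Sum: 4313.069 km; keep the coarser place, 10^2.
Result: 4.3 × 10³ km.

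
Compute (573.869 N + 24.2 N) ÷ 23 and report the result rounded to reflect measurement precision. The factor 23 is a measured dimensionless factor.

26 N

573.869 N + 24.2 N = 598.069 N; the sum is limited to 1 decimal place (4 s.f.).
Carrying full precision, 598.069 ÷ 23 = 26.003 N; 23 has 2 s.f., so the result keeps min(4, 2) = 2 s.f.
Rounded to 2 significant figures: 26 N.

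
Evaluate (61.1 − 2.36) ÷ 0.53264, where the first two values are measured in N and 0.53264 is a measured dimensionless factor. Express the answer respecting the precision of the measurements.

61.1 N − 2.36 N = 58.74 N; the difference is limited to 1 decimal place (3 s.f.).
Carrying full precision, 58.74 ÷ 0.53264 = 110.280865125… N; 0.53264 has 5 s.f., so the result keeps min(3, 5) = 3 s.f.
Rounded to 3 significant figures: 1.10 × 10^2 N.

1.10 × 10^2 N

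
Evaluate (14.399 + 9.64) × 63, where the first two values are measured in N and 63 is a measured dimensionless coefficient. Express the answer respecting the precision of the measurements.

14.399 N + 9.64 N = 24.039 N; the sum is limited to 2 decimal places (4 s.f.).
Carrying full precision, 24.039 × 63 = 1514.457 N; 63 has 2 s.f., so the result keeps min(4, 2) = 2 s.f.
Rounded to 2 significant figures: 1.5 × 10³ N.

1.5 × 10³ N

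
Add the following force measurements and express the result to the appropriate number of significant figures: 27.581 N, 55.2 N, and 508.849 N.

5.916 × 10^2 N

27.581 N + 55.2 N + 508.849 N = 591.630 N.
Addition/subtraction keeps the fewest decimal places: 27.581 → 3 decimal places, 55.2 → 1 decimal place, 508.849 → 3 decimal places; limit is 1.
Rounded to 1 decimal place: 5.916 × 10^2 N.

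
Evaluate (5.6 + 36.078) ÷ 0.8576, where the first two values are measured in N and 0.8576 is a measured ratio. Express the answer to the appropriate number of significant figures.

5.6 N + 36.078 N = 41.678 N; the sum is limited to 1 decimal place (3 s.f.).
Carrying full precision, 41.678 ÷ 0.8576 = 48.5984141791… N; 0.8576 has 4 s.f., so the result keeps min(3, 4) = 3 s.f.
Rounded to 3 significant figures: 48.6 N.

48.6 N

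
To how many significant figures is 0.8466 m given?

4

0.8466: leading zeros are not significant.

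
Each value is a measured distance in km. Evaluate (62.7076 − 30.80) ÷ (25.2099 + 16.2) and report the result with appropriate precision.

62.7076 − 30.80 = 31.9076, limited to 2 d.p. → 4 s.f.; 25.2099 + 16.2 = 41.4099, limited to 1 d.p. → 3 s.f.
Carrying full precision, 31.9076 ÷ 41.4099 = 0.7705307185…; keep min(4, 3) = 3 s.f.
Rounded to 3 significant figures: 7.71 × 10^-1.

7.71 × 10^-1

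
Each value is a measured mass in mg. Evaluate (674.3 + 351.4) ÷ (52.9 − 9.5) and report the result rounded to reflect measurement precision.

674.3 + 351.4 = 1025.7, limited to 1 d.p. → 5 s.f.; 52.9 − 9.5 = 43.4, limited to 1 d.p. → 3 s.f.
Carrying full precision, 1025.7 ÷ 43.4 = 23.633640553…; keep min(5, 3) = 3 s.f.
Rounded to 3 significant figures: 23.6.

23.6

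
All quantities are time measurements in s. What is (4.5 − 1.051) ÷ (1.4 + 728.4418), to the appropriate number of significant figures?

4.5 − 1.051 = 3.449, limited to 1 d.p. → 2 s.f.; 1.4 + 728.4418 = 729.8418, limited to 1 d.p. → 4 s.f.
Carrying full precision, 3.449 ÷ 729.8418 = 0.00472568164772…; keep min(2, 4) = 2 s.f.
Rounded to 2 significant figures: 0.0047.

0.0047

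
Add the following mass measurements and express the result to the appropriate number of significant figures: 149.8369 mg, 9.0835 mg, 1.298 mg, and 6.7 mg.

166.9 mg

149.8369 mg + 9.0835 mg + 1.298 mg + 6.7 mg = 166.9184 mg.
Addition/subtraction keeps the fewest decimal places: 149.8369 → 4 decimal places, 9.0835 → 4 decimal places, 1.298 → 3 decimal places, 6.7 → 1 decimal place; limit is 1.
Rounded to 1 decimal place: 166.9 mg.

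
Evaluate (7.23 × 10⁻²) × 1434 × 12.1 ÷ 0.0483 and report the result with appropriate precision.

2.60 × 10⁴

(7.23 × 10⁻²) × 1434 × 12.1 ÷ 0.0483 = 25973.2136646…
Multiplication/division keeps the fewest significant figures: 7.23 × 10⁻² → 3 s.f., 1434 → 4 s.f., 12.1 → 3 s.f., 0.0483 → 3 s.f.; limit is 3.
Rounded to 3 significant figures: 2.60 × 10⁴.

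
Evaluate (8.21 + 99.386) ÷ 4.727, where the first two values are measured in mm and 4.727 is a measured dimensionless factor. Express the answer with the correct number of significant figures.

22.76 mm

8.21 mm + 99.386 mm = 107.596 mm; the sum is limited to 2 decimal places (5 s.f.).
Carrying full precision, 107.596 ÷ 4.727 = 22.7620055003… mm; 4.727 has 4 s.f., so the result keeps min(5, 4) = 4 s.f.
Rounded to 4 significant figures: 22.76 mm.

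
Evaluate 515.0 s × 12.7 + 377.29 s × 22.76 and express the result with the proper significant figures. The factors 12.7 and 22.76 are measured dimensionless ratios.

515.0 × 12.7 = 6540.5 → 6.54 × 10^3 s (3 s.f., last digit at the 10^1 place).
377.29 × 22.76 = 8587.1204 → 8.587 × 10^3 s (4 s.f., last digit at the 10^0 place).
Sum: 15127.6204 s; keep the coarser place, 10^1.
Result: 1.513 × 10^4 s.

1.513 × 10^4 s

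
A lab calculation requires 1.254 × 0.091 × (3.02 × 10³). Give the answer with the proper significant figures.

3.4 × 10²

1.254 × 0.091 × (3.02 × 10³) = 344.62428
Multiplication/division keeps the fewest significant figures: 1.254 → 4 s.f., 0.091 → 2 s.f., 3.02 × 10³ → 3 s.f.; limit is 2.
Rounded to 2 significant figures: 3.4 × 10².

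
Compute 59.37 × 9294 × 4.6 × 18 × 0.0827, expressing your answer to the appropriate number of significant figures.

3.8 × 10^6

59.37 × 9294 × 4.6 × 18 × 0.0827 = 3778379.38814…
Multiplication/division keeps the fewest significant figures: 59.37 → 4 s.f., 9294 → 4 s.f., 4.6 → 2 s.f., 18 → 2 s.f., 0.0827 → 3 s.f.; limit is 2.
Rounded to 2 significant figures: 3.8 × 10^6.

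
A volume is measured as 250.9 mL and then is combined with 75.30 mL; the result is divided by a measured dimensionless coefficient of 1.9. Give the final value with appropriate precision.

250.9 mL + 75.30 mL = 326.20 mL; the sum is limited to 1 decimal place (4 s.f.).
Carrying full precision, 326.20 ÷ 1.9 = 171.684210526… mL; 1.9 has 2 s.f., so the result keeps min(4, 2) = 2 s.f.
Rounded to 2 significant figures: 1.7 × 10² mL.

1.7 × 10² mL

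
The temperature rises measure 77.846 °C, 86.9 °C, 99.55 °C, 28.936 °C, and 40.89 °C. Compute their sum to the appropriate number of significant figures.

334.1 °C

77.846 °C + 86.9 °C + 99.55 °C + 28.936 °C + 40.89 °C = 334.122 °C.
Addition/subtraction keeps the fewest decimal places: 77.846 → 3 decimal places, 86.9 → 1 decimal place, 99.55 → 2 decimal places, 28.936 → 3 decimal places, 40.89 → 2 decimal places; limit is 1.
Rounded to 1 decimal place: 334.1 °C.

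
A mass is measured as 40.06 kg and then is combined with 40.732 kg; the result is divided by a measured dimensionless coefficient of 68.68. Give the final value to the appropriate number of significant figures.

40.06 kg + 40.732 kg = 80.792 kg; the sum is limited to 2 decimal places (4 s.f.).
Carrying full precision, 80.792 ÷ 68.68 = 1.176354106… kg; 68.68 has 4 s.f., so the result keeps min(4, 4) = 4 s.f.
Rounded to 4 significant figures: 1.176 kg.

1.176 kg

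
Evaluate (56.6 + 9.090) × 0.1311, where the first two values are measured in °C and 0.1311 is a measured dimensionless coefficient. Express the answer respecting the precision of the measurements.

8.61 °C

56.6 °C + 9.090 °C = 65.690 °C; the sum is limited to 1 decimal place (3 s.f.).
Carrying full precision, 65.690 × 0.1311 = 8.611959 °C; 0.1311 has 4 s.f., so the result keeps min(3, 4) = 3 s.f.
Rounded to 3 significant figures: 8.61 °C.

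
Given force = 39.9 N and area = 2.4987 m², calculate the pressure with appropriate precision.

16.0 Pa

pressure = 39.9 N ÷ 2.4987 m² = 15.9683035178… Pa.
39.9 has 3 significant figures; 2.4987 has 5.
Division/multiplication keeps the fewest: 3 significant figures.
Rounded: 16.0 Pa.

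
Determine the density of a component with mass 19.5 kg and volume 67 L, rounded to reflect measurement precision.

density = 19.5 kg ÷ 67 L = 0.291044776119… kg/L.
19.5 has 3 significant figures; 67 has 2.
Division/multiplication keeps the fewest: 2 significant figures.
Rounded: 0.29 kg/L.

0.29 kg/L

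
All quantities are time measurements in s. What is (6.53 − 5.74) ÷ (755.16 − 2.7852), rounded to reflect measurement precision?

0.0011

6.53 − 5.74 = 0.79, limited to 2 d.p. → 2 s.f.; 755.16 − 2.7852 = 752.3748, limited to 2 d.p. → 5 s.f.
Carrying full precision, 0.79 ÷ 752.3748 = 0.00105000858615…; keep min(2, 5) = 2 s.f.
Rounded to 2 significant figures: 0.0011.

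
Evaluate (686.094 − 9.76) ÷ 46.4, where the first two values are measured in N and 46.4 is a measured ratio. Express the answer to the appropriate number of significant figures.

686.094 N − 9.76 N = 676.334 N; the difference is limited to 2 decimal places (5 s.f.).
Carrying full precision, 676.334 ÷ 46.4 = 14.5761637931… N; 46.4 has 3 s.f., so the result keeps min(5, 3) = 3 s.f.
Rounded to 3 significant figures: 14.6 N.

14.6 N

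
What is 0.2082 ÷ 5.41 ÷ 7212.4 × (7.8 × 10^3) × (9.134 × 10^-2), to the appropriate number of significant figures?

3.8 × 10^-3

0.2082 ÷ 5.41 ÷ 7212.4 × (7.8 × 10^3) × (9.134 × 10^-2) = 0.00380153738104…
Multiplication/division keeps the fewest significant figures: 0.2082 → 4 s.f., 5.41 → 3 s.f., 7212.4 → 5 s.f., 7.8 × 10^3 → 2 s.f., 9.134 × 10^-2 → 4 s.f.; limit is 2.
Rounded to 2 significant figures: 3.8 × 10^-3.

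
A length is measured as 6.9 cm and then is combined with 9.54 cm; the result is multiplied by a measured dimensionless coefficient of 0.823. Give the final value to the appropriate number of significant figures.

13.5 cm

6.9 cm + 9.54 cm = 16.44 cm; the sum is limited to 1 decimal place (3 s.f.).
Carrying full precision, 16.44 × 0.823 = 13.53012 cm; 0.823 has 3 s.f., so the result keeps min(3, 3) = 3 s.f.
Rounded to 3 significant figures: 13.5 cm.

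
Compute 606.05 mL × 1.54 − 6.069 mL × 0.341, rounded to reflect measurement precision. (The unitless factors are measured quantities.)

606.05 × 1.54 = 933.317 → 933 mL (3 s.f., last digit at the 10^0 place).
6.069 × 0.341 = 2.069529 → 2.07 mL (3 s.f., last digit at the 10^-2 place).
Difference: 931.247471 mL; keep the coarser place, 10^0.
Result: 9.31 × 10² mL.

9.31 × 10² mL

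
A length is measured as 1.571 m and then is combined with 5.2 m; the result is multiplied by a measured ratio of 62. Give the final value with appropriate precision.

1.571 m + 5.2 m = 6.771 m; the sum is limited to 1 decimal place (2 s.f.).
Carrying full precision, 6.771 × 62 = 419.802 m; 62 has 2 s.f., so the result keeps min(2, 2) = 2 s.f.
Rounded to 2 significant figures: 4.2 × 10² m.

4.2 × 10² m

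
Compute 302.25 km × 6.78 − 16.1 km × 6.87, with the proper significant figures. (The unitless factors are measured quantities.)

1.94 × 10³ km

302.25 × 6.78 = 2049.255 → 2.05 × 10³ km (3 s.f., last digit at the 10^1 place).
16.1 × 6.87 = 110.607 → 1.11 × 10² km (3 s.f., last digit at the 10^0 place).
Difference: 1938.648 km; keep the coarser place, 10^1.
Result: 1.94 × 10³ km.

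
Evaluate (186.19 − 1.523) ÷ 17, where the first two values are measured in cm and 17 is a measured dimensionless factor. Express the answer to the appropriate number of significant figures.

11 cm

186.19 cm − 1.523 cm = 184.667 cm; the difference is limited to 2 decimal places (5 s.f.).
Carrying full precision, 184.667 ÷ 17 = 10.8627647059… cm; 17 has 2 s.f., so the result keeps min(5, 2) = 2 s.f.
Rounded to 2 significant figures: 11 cm.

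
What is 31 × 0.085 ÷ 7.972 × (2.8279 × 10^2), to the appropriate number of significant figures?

93

31 × 0.085 ÷ 7.972 × (2.8279 × 10^2) = 93.4711051179…
Multiplication/division keeps the fewest significant figures: 31 → 2 s.f., 0.085 → 2 s.f., 7.972 → 4 s.f., 2.8279 × 10^2 → 5 s.f.; limit is 2.
Rounded to 2 significant figures: 93.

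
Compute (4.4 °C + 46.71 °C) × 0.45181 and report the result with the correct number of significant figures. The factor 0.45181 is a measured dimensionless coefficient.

23.1 °C

4.4 °C + 46.71 °C = 51.11 °C; the sum is limited to 1 decimal place (3 s.f.).
Carrying full precision, 51.11 × 0.45181 = 23.0920091 °C; 0.45181 has 5 s.f., so the result keeps min(3, 5) = 3 s.f.
Rounded to 3 significant figures: 23.1 °C.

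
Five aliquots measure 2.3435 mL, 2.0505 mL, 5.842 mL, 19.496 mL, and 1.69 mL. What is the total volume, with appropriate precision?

2.3435 mL + 2.0505 mL + 5.842 mL + 19.496 mL + 1.69 mL = 31.4220 mL.
Addition/subtraction keeps the fewest decimal places: 2.3435 → 4 decimal places, 2.0505 → 4 decimal places, 5.842 → 3 decimal places, 19.496 → 3 decimal places, 1.69 → 2 decimal places; limit is 2.
Rounded to 2 decimal places: 31.42 mL.

31.42 mL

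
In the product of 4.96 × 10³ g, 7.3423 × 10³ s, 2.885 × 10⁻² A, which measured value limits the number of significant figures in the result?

4.96 × 10³ g

4.96 × 10³ g → 3 s.f.; 7.3423 × 10³ s → 5 s.f.; 2.885 × 10⁻² A → 4 s.f.
The fewest is 3 significant figures, from 4.96 × 10³ g.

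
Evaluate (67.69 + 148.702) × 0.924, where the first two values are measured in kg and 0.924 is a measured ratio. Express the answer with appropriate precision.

67.69 kg + 148.702 kg = 216.392 kg; the sum is limited to 2 decimal places (5 s.f.).
Carrying full precision, 216.392 × 0.924 = 199.946208 kg; 0.924 has 3 s.f., so the result keeps min(5, 3) = 3 s.f.
Rounded to 3 significant figures: 2.00 × 10^2 kg.

2.00 × 10^2 kg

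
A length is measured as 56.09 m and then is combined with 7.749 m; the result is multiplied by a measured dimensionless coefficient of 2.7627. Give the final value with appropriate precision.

176.4 m

56.09 m + 7.749 m = 63.839 m; the sum is limited to 2 decimal places (4 s.f.).
Carrying full precision, 63.839 × 2.7627 = 176.3680053 m; 2.7627 has 5 s.f., so the result keeps min(4, 5) = 4 s.f.
Rounded to 4 significant figures: 176.4 m.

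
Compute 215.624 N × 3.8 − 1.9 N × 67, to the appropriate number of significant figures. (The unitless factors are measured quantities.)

215.624 × 3.8 = 819.3712 → 8.2 × 10^2 N (2 s.f., last digit at the 10^1 place).
1.9 × 67 = 127.3 → 1.3 × 10^2 N (2 s.f., last digit at the 10^1 place).
Difference: 692.0712 N; keep the coarser place, 10^1.
Result: 6.9 × 10^2 N.

6.9 × 10^2 N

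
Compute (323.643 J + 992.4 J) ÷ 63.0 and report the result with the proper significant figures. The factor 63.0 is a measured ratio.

323.643 J + 992.4 J = 1316.043 J; the sum is limited to 1 decimal place (5 s.f.).
Carrying full precision, 1316.043 ÷ 63.0 = 20.8895714286… J; 63.0 has 3 s.f., so the result keeps min(5, 3) = 3 s.f.
Rounded to 3 significant figures: 20.9 J.

20.9 J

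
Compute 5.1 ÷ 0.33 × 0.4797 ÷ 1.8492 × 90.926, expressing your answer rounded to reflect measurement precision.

5.1 ÷ 0.33 × 0.4797 ÷ 1.8492 × 90.926 = 364.52738157…
Multiplication/division keeps the fewest significant figures: 5.1 → 2 s.f., 0.33 → 2 s.f., 0.4797 → 4 s.f., 1.8492 → 5 s.f., 90.926 → 5 s.f.; limit is 2.
Rounded to 2 significant figures: 3.6 × 10².

3.6 × 10²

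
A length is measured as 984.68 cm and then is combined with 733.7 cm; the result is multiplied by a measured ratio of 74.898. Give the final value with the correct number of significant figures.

1.2870 × 10^5 cm

984.68 cm + 733.7 cm = 1718.38 cm; the sum is limited to 1 decimal place (5 s.f.).
Carrying full precision, 1718.38 × 74.898 = 128703.22524 cm; 74.898 has 5 s.f., so the result keeps min(5, 5) = 5 s.f.
Rounded to 5 significant figures: 1.2870 × 10^5 cm.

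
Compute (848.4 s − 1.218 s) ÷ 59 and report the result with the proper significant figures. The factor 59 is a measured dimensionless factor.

14 s

848.4 s − 1.218 s = 847.182 s; the difference is limited to 1 decimal place (4 s.f.).
Carrying full precision, 847.182 ÷ 59 = 14.3590169492… s; 59 has 2 s.f., so the result keeps min(4, 2) = 2 s.f.
Rounded to 2 significant figures: 14 s.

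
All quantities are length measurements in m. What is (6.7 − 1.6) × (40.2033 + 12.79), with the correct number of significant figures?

2.7 × 10^2 m²

6.7 − 1.6 = 5.1, limited to 1 d.p. → 2 s.f.; 40.2033 + 12.79 = 52.9933, limited to 2 d.p. → 4 s.f.
Carrying full precision, 5.1 × 52.9933 = 270.26583; keep min(2, 4) = 2 s.f.
Rounded to 2 significant figures: 2.7 × 10^2 m².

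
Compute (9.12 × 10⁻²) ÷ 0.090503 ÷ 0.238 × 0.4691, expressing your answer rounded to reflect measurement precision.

1.99

(9.12 × 10⁻²) ÷ 0.090503 ÷ 0.238 × 0.4691 = 1.98618793174…
Multiplication/division keeps the fewest significant figures: 9.12 × 10⁻² → 3 s.f., 0.090503 → 5 s.f., 0.238 → 3 s.f., 0.4691 → 4 s.f.; limit is 3.
Rounded to 3 significant figures: 1.99.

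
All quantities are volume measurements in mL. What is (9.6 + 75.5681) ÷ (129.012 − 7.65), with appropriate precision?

9.6 + 75.5681 = 85.1681, limited to 1 d.p. → 3 s.f.; 129.012 − 7.65 = 121.362, limited to 2 d.p. → 5 s.f.
Carrying full precision, 85.1681 ÷ 121.362 = 0.701769087523…; keep min(3, 5) = 3 s.f.
Rounded to 3 significant figures: 0.702.

0.702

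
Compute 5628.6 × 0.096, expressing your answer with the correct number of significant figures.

5628.6 × 0.096 = 540.3456
Multiplication/division keeps the fewest significant figures: 5628.6 → 5 s.f., 0.096 → 2 s.f.; limit is 2.
Rounded to 2 significant figures: 5.4 × 10^2.

5.4 × 10^2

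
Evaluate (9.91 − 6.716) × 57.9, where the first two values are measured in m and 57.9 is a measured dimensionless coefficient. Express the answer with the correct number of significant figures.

9.91 m − 6.716 m = 3.194 m; the difference is limited to 2 decimal places (3 s.f.).
Carrying full precision, 3.194 × 57.9 = 184.9326 m; 57.9 has 3 s.f., so the result keeps min(3, 3) = 3 s.f.
Rounded to 3 significant figures: 185 m.

185 m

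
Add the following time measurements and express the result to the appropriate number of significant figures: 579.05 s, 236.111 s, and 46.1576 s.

579.05 s + 236.111 s + 46.1576 s = 861.3186 s.
Addition/subtraction keeps the fewest decimal places: 579.05 → 2 decimal places, 236.111 → 3 decimal places, 46.1576 → 4 decimal places; limit is 2.
Rounded to 2 decimal places: 861.32 s.

861.32 s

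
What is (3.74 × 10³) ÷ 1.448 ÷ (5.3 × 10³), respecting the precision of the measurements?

(3.74 × 10³) ÷ 1.448 ÷ (5.3 × 10³) = 0.48733451475…
Multiplication/division keeps the fewest significant figures: 3.74 × 10³ → 3 s.f., 1.448 → 4 s.f., 5.3 × 10³ → 2 s.f.; limit is 2.
Rounded to 2 significant figures: 0.49.

0.49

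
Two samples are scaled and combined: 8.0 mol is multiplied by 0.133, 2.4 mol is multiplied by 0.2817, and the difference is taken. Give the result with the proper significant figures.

8.0 × 0.133 = 1.064 → 1.1 mol (2 s.f., last digit at the 10^-1 place).
2.4 × 0.2817 = 0.67608 → 0.68 mol (2 s.f., last digit at the 10^-2 place).
Difference: 0.38792 mol; keep the coarser place, 10^-1.
Result: 0.4 mol.

0.4 mol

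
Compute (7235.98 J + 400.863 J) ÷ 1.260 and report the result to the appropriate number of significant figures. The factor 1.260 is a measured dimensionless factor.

7235.98 J + 400.863 J = 7636.843 J; the sum is limited to 2 decimal places (6 s.f.).
Carrying full precision, 7636.843 ÷ 1.260 = 6060.98650794… J; 1.260 has 4 s.f., so the result keeps min(6, 4) = 4 s.f.
Rounded to 4 significant figures: 6061 J.

6061 J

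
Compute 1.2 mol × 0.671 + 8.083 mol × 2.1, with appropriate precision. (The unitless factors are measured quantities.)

1.2 × 0.671 = 0.8052 → 0.81 mol (2 s.f., last digit at the 10^-2 place).
8.083 × 2.1 = 16.9743 → 17 mol (2 s.f., last digit at the 10^0 place).
Sum: 17.7795 mol; keep the coarser place, 10^0.
Result: 18 mol.

18 mol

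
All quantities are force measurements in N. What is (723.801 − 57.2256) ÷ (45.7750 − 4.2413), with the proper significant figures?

723.801 − 57.2256 = 666.5754, limited to 3 d.p. → 6 s.f.; 45.7750 − 4.2413 = 41.5337, limited to 4 d.p. → 6 s.f.
Carrying full precision, 666.5754 ÷ 41.5337 = 16.0490252494…; keep min(6, 6) = 6 s.f.
Rounded to 6 significant figures: 16.0490.

16.0490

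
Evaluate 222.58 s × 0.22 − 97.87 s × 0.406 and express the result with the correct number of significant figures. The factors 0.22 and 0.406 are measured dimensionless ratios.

222.58 × 0.22 = 48.9676 → 49 s (2 s.f., last digit at the 10^0 place).
97.87 × 0.406 = 39.73522 → 39.7 s (3 s.f., last digit at the 10^-1 place).
Difference: 9.23238 s; keep the coarser place, 10^0.
Result: 9 s.

9 s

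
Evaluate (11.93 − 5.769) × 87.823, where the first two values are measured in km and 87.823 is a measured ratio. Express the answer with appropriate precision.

541 km

11.93 km − 5.769 km = 6.161 km; the difference is limited to 2 decimal places (3 s.f.).
Carrying full precision, 6.161 × 87.823 = 541.077503 km; 87.823 has 5 s.f., so the result keeps min(3, 5) = 3 s.f.
Rounded to 3 significant figures: 541 km.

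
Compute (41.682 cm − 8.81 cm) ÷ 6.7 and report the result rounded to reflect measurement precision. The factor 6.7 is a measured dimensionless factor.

4.9 cm

41.682 cm − 8.81 cm = 32.872 cm; the difference is limited to 2 decimal places (4 s.f.).
Carrying full precision, 32.872 ÷ 6.7 = 4.90626865672… cm; 6.7 has 2 s.f., so the result keeps min(4, 2) = 2 s.f.
Rounded to 2 significant figures: 4.9 cm.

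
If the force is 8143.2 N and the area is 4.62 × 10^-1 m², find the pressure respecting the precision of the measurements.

pressure = 8143.2 N ÷ 4.62 × 10^-1 m² = 17625.974026… Pa.
8143.2 has 5 significant figures; 4.62 × 10^-1 has 3.
Division/multiplication keeps the fewest: 3 significant figures.
Rounded: 1.76 × 10^4 Pa.

1.76 × 10^4 Pa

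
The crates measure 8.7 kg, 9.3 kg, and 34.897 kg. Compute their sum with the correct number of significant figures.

8.7 kg + 9.3 kg + 34.897 kg = 52.897 kg.
Addition/subtraction keeps the fewest decimal places: 8.7 → 1 decimal place, 9.3 → 1 decimal place, 34.897 → 3 decimal places; limit is 1.
Rounded to 1 decimal place: 52.9 kg.

52.9 kg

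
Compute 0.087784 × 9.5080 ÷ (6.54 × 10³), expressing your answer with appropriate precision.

1.28 × 10⁻⁴

0.087784 × 9.5080 ÷ (6.54 × 10³) = 0.000127622365749…
Multiplication/division keeps the fewest significant figures: 0.087784 → 5 s.f., 9.5080 → 5 s.f., 6.54 × 10³ → 3 s.f.; limit is 3.
Rounded to 3 significant figures: 1.28 × 10⁻⁴.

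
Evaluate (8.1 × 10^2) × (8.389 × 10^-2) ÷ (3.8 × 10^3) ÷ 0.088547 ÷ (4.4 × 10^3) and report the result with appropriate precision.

(8.1 × 10^2) × (8.389 × 10^-2) ÷ (3.8 × 10^3) ÷ 0.088547 ÷ (4.4 × 10^3) = 0.0000458970833914…
Multiplication/division keeps the fewest significant figures: 8.1 × 10^2 → 2 s.f., 8.389 × 10^-2 → 4 s.f., 3.8 × 10^3 → 2 s.f., 0.088547 → 5 s.f., 4.4 × 10^3 → 2 s.f.; limit is 2.
Rounded to 2 significant figures: 4.6 × 10^-5.

4.6 × 10^-5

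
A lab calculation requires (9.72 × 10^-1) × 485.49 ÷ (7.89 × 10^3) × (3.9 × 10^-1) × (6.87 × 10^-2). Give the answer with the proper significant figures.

(9.72 × 10^-1) × 485.49 ÷ (7.89 × 10^3) × (3.9 × 10^-1) × (6.87 × 10^-2) = 0.00160247364132…
Multiplication/division keeps the fewest significant figures: 9.72 × 10^-1 → 3 s.f., 485.49 → 5 s.f., 7.89 × 10^3 → 3 s.f., 3.9 × 10^-1 → 2 s.f., 6.87 × 10^-2 → 3 s.f.; limit is 2.
Rounded to 2 significant figures: 0.0016.

0.0016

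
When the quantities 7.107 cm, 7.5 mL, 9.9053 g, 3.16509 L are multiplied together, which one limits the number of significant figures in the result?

7.5 mL

7.107 cm → 4 s.f.; 7.5 mL → 2 s.f.; 9.9053 g → 5 s.f.; 3.16509 L → 6 s.f.
The fewest is 2 significant figures, from 7.5 mL.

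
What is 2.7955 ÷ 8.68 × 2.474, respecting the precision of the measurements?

0.797

2.7955 ÷ 8.68 × 2.474 = 0.796781912442…
Multiplication/division keeps the fewest significant figures: 2.7955 → 5 s.f., 8.68 → 3 s.f., 2.474 → 4 s.f.; limit is 3.
Rounded to 3 significant figures: 0.797.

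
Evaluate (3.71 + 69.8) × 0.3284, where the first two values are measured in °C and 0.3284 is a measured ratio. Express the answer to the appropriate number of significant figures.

3.71 °C + 69.8 °C = 73.51 °C; the sum is limited to 1 decimal place (3 s.f.).
Carrying full precision, 73.51 × 0.3284 = 24.140684 °C; 0.3284 has 4 s.f., so the result keeps min(3, 4) = 3 s.f.
Rounded to 3 significant figures: 24.1 °C.

24.1 °C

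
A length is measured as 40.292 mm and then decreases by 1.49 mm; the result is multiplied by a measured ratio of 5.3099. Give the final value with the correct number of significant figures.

40.292 mm − 1.49 mm = 38.802 mm; the difference is limited to 2 decimal places (4 s.f.).
Carrying full precision, 38.802 × 5.3099 = 206.0347398 mm; 5.3099 has 5 s.f., so the result keeps min(4, 5) = 4 s.f.
Rounded to 4 significant figures: 206.0 mm.

206.0 mm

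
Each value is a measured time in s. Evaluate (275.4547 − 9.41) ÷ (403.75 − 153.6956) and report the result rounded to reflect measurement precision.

1.0639

275.4547 − 9.41 = 266.0447, limited to 2 d.p. → 5 s.f.; 403.75 − 153.6956 = 250.0544, limited to 2 d.p. → 5 s.f.
Carrying full precision, 266.0447 ÷ 250.0544 = 1.06394728507…; keep min(5, 5) = 5 s.f.
Rounded to 5 significant figures: 1.0639.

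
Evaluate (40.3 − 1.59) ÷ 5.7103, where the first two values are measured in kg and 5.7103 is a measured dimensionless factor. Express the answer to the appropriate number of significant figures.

6.78 kg

40.3 kg − 1.59 kg = 38.71 kg; the difference is limited to 1 decimal place (3 s.f.).
Carrying full precision, 38.71 ÷ 5.7103 = 6.77897833739… kg; 5.7103 has 5 s.f., so the result keeps min(3, 5) = 3 s.f.
Rounded to 3 significant figures: 6.78 kg.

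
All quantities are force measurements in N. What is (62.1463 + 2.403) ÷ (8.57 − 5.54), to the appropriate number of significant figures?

62.1463 + 2.403 = 64.5493, limited to 3 d.p. → 5 s.f.; 8.57 − 5.54 = 3.03, limited to 2 d.p. → 3 s.f.
Carrying full precision, 64.5493 ÷ 3.03 = 21.3033993399…; keep min(5, 3) = 3 s.f.
Rounded to 3 significant figures: 21.3.

21.3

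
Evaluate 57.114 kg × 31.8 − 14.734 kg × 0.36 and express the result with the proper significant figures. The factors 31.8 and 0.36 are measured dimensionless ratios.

57.114 × 31.8 = 1816.2252 → 1.82 × 10³ kg (3 s.f., last digit at the 10^1 place).
14.734 × 0.36 = 5.30424 → 5.3 kg (2 s.f., last digit at the 10^-1 place).
Difference: 1810.92096 kg; keep the coarser place, 10^1.
Result: 1.81 × 10³ kg.

1.81 × 10³ kg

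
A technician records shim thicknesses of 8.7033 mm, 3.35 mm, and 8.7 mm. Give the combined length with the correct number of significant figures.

20.8 mm

8.7033 mm + 3.35 mm + 8.7 mm = 20.7533 mm.
Addition/subtraction keeps the fewest decimal places: 8.7033 → 4 decimal places, 3.35 → 2 decimal places, 8.7 → 1 decimal place; limit is 1.
Rounded to 1 decimal place: 20.8 mm.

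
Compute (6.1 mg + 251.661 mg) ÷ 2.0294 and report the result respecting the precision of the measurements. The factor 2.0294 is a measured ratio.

127.0 mg

6.1 mg + 251.661 mg = 257.761 mg; the sum is limited to 1 decimal place (4 s.f.).
Carrying full precision, 257.761 ÷ 2.0294 = 127.013402976… mg; 2.0294 has 5 s.f., so the result keeps min(4, 5) = 4 s.f.
Rounded to 4 significant figures: 127.0 mg.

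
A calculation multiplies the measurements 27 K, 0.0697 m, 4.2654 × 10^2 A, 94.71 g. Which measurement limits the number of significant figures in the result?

27 K

27 K → 2 s.f.; 0.0697 m → 3 s.f.; 4.2654 × 10^2 A → 5 s.f.; 94.71 g → 4 s.f.
The fewest is 2 significant figures, from 27 K.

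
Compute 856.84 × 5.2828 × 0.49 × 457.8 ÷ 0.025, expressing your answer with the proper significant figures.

4.1 × 10^7

856.84 × 5.2828 × 0.49 × 457.8 ÷ 0.025 = 40615870.0988…
Multiplication/division keeps the fewest significant figures: 856.84 → 5 s.f., 5.2828 → 5 s.f., 0.49 → 2 s.f., 457.8 → 4 s.f., 0.025 → 2 s.f.; limit is 2.
Rounded to 2 significant figures: 4.1 × 10^7.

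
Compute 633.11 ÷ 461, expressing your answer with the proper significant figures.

633.11 ÷ 461 = 1.37334056399…
Multiplication/division keeps the fewest significant figures: 633.11 → 5 s.f., 461 → 3 s.f.; limit is 3.
Rounded to 3 significant figures: 1.37.

1.37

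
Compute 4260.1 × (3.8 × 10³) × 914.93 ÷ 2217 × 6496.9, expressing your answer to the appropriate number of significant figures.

4260.1 × (3.8 × 10³) × 914.93 ÷ 2217 × 6496.9 = 4.34041991475 × 10^10…
Multiplication/division keeps the fewest significant figures: 4260.1 → 5 s.f., 3.8 × 10³ → 2 s.f., 914.93 → 5 s.f., 2217 → 4 s.f., 6496.9 → 5 s.f.; limit is 2.
Rounded to 2 significant figures: 4.3 × 10¹⁰.

4.3 × 10¹⁰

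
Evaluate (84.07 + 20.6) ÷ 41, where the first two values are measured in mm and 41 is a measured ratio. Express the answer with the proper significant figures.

84.07 mm + 20.6 mm = 104.67 mm; the sum is limited to 1 decimal place (4 s.f.).
Carrying full precision, 104.67 ÷ 41 = 2.55292682927… mm; 41 has 2 s.f., so the result keeps min(4, 2) = 2 s.f.
Rounded to 2 significant figures: 2.6 mm.

2.6 mm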